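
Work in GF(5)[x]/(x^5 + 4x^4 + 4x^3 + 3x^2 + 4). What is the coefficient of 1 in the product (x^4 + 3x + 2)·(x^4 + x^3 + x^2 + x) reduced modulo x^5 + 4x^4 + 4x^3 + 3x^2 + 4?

Multiply in GF(5)[x]: (x^4 + 3x + 2)·(x^4 + x^3 + x^2 + x) = x^8 + x^7 + x^6 + 4x^5 + 2x.
Reduce using x^5 ≡ x^4 + x^3 + 2x^2 + 1 (mod x^5 + 4x^4 + 4x^3 + 3x^2 + 4).
Reduced: x^3 + x^2 + x + 2.

2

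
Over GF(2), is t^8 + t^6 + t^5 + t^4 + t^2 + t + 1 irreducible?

Yes

Write m(t) = t^8 + t^6 + t^5 + t^4 + t^2 + t + 1.
Check for roots in GF(2): m(0) = 1; m(1) = 1.
No roots, so no linear factors.
Monic irreducibles of degree 2 over GF(2): t^2 + t + 1.
None of them divide m (all give nonzero remainder).
Monic irreducibles of degree 3 over GF(2): t^3 + t + 1, t^3 + t^2 + 1.
None of them divide m (all give nonzero remainder).
Monic irreducibles of degree 4 over GF(2): t^4 + t + 1, t^4 + t^3 + 1, t^4 + t^3 + t^2 + t + 1.
None of them divide m (all give nonzero remainder).
No irreducible factor of degree ≤ 4 exists, so m is irreducible over GF(2).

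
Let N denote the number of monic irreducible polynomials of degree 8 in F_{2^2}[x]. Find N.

8160

x^(4^8) − x is the product of all monic irreducibles of degree dividing 8; Möbius inversion gives N = (1/8) Σ μ(8/d)·4^d.
Divisors of 8: 1, 2, 4, 8; μ(8/d) for each: 0, 0, -1, 1.
Σ = − 4^4 + 4^8 = 65280.
N = 65280/8 = 8160.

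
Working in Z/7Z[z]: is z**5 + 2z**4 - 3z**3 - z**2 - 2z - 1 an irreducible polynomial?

Write g(z) = z**5 + 2z**4 - 3z**3 - z**2 - 2z - 1.
Check for roots in Z/7Z: g(0) = 6; g(1) = 3; g(2) = 3; g(3) = 0 → root; g(4) = 3; g(5) = 2; g(6) = 4.
g(3) = 0, so (z − 3) divides g(z); g is reducible.

No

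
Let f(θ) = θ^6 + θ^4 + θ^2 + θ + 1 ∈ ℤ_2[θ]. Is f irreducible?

Yes

Check for roots in ℤ_2: f(0) = 1; f(1) = 1.
No roots, so no linear factors.
Monic irreducibles of degree 2 over GF(2): θ^2 + θ + 1.
None of them divide f (all give nonzero remainder).
Monic irreducibles of degree 3 over GF(2): θ^3 + θ + 1, θ^3 + θ^2 + 1.
None of them divide f (all give nonzero remainder).
No irreducible factor of degree ≤ 3 exists, so f is irreducible over GF(2).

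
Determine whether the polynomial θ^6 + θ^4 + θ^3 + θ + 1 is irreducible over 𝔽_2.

Yes

Write g(θ) = θ^6 + θ^4 + θ^3 + θ + 1.
Check for roots in 𝔽_2: g(0) = 1; g(1) = 1.
No roots, so no linear factors.
Monic irreducibles of degree 2 over GF(2): θ^2 + θ + 1.
None of them divide g (all give nonzero remainder).
Monic irreducibles of degree 3 over GF(2): θ^3 + θ + 1, θ^3 + θ^2 + 1.
None of them divide g (all give nonzero remainder).
No irreducible factor of degree ≤ 3 exists, so g is irreducible over GF(2).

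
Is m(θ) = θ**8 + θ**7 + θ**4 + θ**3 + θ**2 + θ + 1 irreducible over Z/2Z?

Yes

Check for roots in Z/2Z: m(0) = 1; m(1) = 1.
No roots, so no linear factors.
Monic irreducibles of degree 2 over GF(2): θ**2 + θ + 1.
None of them divide m (all give nonzero remainder).
Monic irreducibles of degree 3 over GF(2): θ**3 + θ + 1, θ**3 + θ**2 + 1.
None of them divide m (all give nonzero remainder).
Monic irreducibles of degree 4 over GF(2): θ**4 + θ + 1, θ**4 + θ**3 + 1, θ**4 + θ**3 + θ**2 + θ + 1.
None of them divide m (all give nonzero remainder).
No irreducible factor of degree ≤ 4 exists, so m is irreducible over GF(2).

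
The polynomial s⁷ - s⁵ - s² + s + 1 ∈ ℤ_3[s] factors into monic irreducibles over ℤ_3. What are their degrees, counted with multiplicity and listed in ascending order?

7

Write h(s) = s⁷ - s⁵ - s² + s + 1.
Roots in ℤ_3: h(0) = 1; h(1) = 1; h(2) = 2.
Complete factorization: h(s) = (s⁷ - s⁵ - s² + s + 1).
Factor degrees with multiplicity: 7 = 7.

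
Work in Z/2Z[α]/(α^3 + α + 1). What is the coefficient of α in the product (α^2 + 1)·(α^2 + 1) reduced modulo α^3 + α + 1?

Multiply in Z/2Z[α]: (α^2 + 1)·(α^2 + 1) = α^4 + 1.
Reduce using α^3 ≡ α + 1 (mod α^3 + α + 1).
Reduced: α^2 + α + 1.

1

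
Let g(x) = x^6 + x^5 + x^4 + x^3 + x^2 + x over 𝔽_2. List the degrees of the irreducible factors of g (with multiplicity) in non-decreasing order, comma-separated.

1, 1, 2, 2

Roots in 𝔽_2: g(0) = 0 → root; g(1) = 0 → root.
Linear factors from roots: (x), (x + 1).
Complete factorization: g(x) = (x)·(x + 1)·(x^2 + x + 1)^2.
Factor degrees with multiplicity: 1 + 1 + 2 + 2 = 6.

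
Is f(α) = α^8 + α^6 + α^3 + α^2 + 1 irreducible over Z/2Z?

Yes

Check for roots in Z/2Z: f(0) = 1; f(1) = 1.
No roots, so no linear factors.
Monic irreducibles of degree 2 over GF(2): α^2 + α + 1.
None of them divide f (all give nonzero remainder).
Monic irreducibles of degree 3 over GF(2): α^3 + α + 1, α^3 + α^2 + 1.
None of them divide f (all give nonzero remainder).
Monic irreducibles of degree 4 over GF(2): α^4 + α + 1, α^4 + α^3 + 1, α^4 + α^3 + α^2 + α + 1.
None of them divide f (all give nonzero remainder).
No irreducible factor of degree ≤ 4 exists, so f is irreducible over GF(2).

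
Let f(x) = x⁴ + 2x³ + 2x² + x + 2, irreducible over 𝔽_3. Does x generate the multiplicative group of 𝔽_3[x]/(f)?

|GF(3^4)^×| = 3^4 − 1 = 80. Prime factorization: 80 = 2^4·5.
f is primitive ⇔ x has order 80 in GF(3)[x]/(f), i.e. x^(80/q) ≠ 1 for each prime q | 80.
x^(40) mod f = 2.
x^(16) mod f = x² + 2x.
None equal 1, so x has full order 80; f is primitive.

Yes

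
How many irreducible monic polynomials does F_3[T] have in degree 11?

By the necklace-counting formula, N_3(11) = (1/11) Σ_{d|11} μ(11/d)·3^d.
Divisors of 11: 1, 11; μ(11/d) for each: -1, 1.
Σ = − 3^1 + 3^11 = 177144.
N = 177144/11 = 16104.

16104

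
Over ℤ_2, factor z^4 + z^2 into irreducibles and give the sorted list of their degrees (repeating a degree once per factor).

1, 1, 1, 1

Write h(z) = z^4 + z^2.
Roots in ℤ_2: h(0) = 0 → root; h(1) = 0 → root.
Linear factors from roots: (z), (z + 1).
Complete factorization: h(z) = (z)^2·(z + 1)^2.
Factor degrees with multiplicity: 1 + 1 + 1 + 1 = 4.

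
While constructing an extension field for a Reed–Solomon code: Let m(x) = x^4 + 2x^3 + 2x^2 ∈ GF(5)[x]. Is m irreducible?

Check for roots in GF(5): m(0) = 0 → root; m(1) = 0 → root; m(2) = 0 → root; m(3) = 3; m(4) = 1.
m(0) = 0, so (x) divides m(x); m is reducible.

No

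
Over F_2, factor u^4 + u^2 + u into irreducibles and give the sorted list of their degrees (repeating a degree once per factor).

Write f(u) = u^4 + u^2 + u.
Roots in F_2: f(0) = 0 → root; f(1) = 1.
Linear factors from roots: (u).
Complete factorization: f(u) = (u)·(u^3 + u + 1).
Factor degrees with multiplicity: 1 + 3 = 4.

1, 3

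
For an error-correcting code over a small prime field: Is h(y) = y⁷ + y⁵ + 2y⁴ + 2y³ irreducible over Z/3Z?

No

Check for roots in Z/3Z: h(0) = 0 → root; h(1) = 0 → root; h(2) = 1.
h(0) = 0, so (y) divides h(y); h is reducible.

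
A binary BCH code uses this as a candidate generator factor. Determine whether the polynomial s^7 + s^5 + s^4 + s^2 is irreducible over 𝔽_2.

Write h(s) = s^7 + s^5 + s^4 + s^2.
Check for roots in 𝔽_2: h(0) = 0 → root; h(1) = 0 → root.
h(0) = 0, so (s) divides h(s); h is reducible.

No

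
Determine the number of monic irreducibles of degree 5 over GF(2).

The number of monic irreducibles of degree 5 over GF(2) is (1/5)·Σ_{d∣5} μ(5/d) 2^d.
Divisors of 5: 1, 5; μ(5/d) for each: -1, 1.
Σ = − 2^1 + 2^5 = 30.
N = 30/5 = 6.

6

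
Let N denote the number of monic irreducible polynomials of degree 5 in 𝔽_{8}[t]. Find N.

6552

The number of monic irreducibles of degree 5 over GF(8) is (1/5)·Σ_{d∣5} μ(5/d) 8^d.
Divisors of 5: 1, 5; μ(5/d) for each: -1, 1.
Σ = − 8^1 + 8^5 = 32760.
N = 32760/5 = 6552.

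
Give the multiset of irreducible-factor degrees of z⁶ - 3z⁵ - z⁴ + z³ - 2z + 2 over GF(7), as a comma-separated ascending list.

1, 1, 1, 3

Write g(z) = z⁶ - 3z⁵ - z⁴ + z³ - 2z + 2.
Linear factors from roots: (z - 2), (z + 3).
Complete factorization: g(z) = (z + 3)·(z - 2)^2·(z³ - 2z² - 2z - 1).
Factor degrees with multiplicity: 1 + 1 + 1 + 3 = 6.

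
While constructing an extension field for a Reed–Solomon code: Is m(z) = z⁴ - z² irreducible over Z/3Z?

No

Check for roots in Z/3Z: m(0) = 0 → root; m(1) = 0 → root; m(2) = 0 → root.
m(0) = 0, so (z) divides m(z); m is reducible.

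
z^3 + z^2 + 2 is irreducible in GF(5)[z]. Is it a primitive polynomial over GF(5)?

Write f(z) = z^3 + z^2 + 2.
|GF(5^3)^×| = 5^3 − 1 = 124. Prime factorization: 124 = 2^2·31.
f is primitive ⇔ z has order 124 in GF(5)[z]/(f), i.e. z^(124/q) ≠ 1 for each prime q | 124.
z^(62) mod f = 4.
z^(4) mod f = z^2 + 3z + 2.
None equal 1, so z has full order 124; f is primitive.

Yes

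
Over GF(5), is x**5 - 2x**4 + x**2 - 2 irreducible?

Write h(x) = x**5 - 2x**4 + x**2 - 2.
Check for roots in GF(5): h(0) = 3; h(1) = 3; h(2) = 2; h(3) = 3; h(4) = 1.
No roots, so no linear factors.
Degree-2 irreducible divisors: test the 10 monic irreducibles of degree 2 over GF(5).
None of them divide h (all give nonzero remainder).
No irreducible factor of degree ≤ 2 exists, so h is irreducible over GF(5).

Yes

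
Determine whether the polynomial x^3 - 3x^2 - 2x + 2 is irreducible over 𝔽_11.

Write h(x) = x^3 - 3x^2 - 2x + 2.
Check each element of 𝔽_11 for a root: h(0)=2, h(1)=9, h(2)=5, h(3)=7, h(4)=10, h(5)=9, h(6)=10, h(7)=8, h(8)=9, h(9)=8, h(10)=0.
h(10) = 0, so (x − 10) divides h(x); h is reducible.

No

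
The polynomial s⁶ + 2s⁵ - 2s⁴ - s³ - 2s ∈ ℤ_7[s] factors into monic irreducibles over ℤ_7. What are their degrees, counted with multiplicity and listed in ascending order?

Write g(s) = s⁶ + 2s⁵ - 2s⁴ - s³ - 2s.
Linear factors from roots: (s), (s - 2), (s + 1).
Complete factorization: g(s) = (s)·(s - 2)·(s + 1)^4.
Factor degrees with multiplicity: 1 + 1 + 1 + 1 + 1 + 1 = 6.

1, 1, 1, 1, 1, 1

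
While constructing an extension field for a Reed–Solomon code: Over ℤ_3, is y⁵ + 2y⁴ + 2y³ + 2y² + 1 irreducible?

Write h(y) = y⁵ + 2y⁴ + 2y³ + 2y² + 1.
Check for roots in ℤ_3: h(0) = 1; h(1) = 2; h(2) = 2.
No roots, so no linear factors.
Monic irreducibles of degree 2 over GF(3): y² + 1, y² + y + 2, y² + 2y + 2.
None of them divide h (all give nonzero remainder).
No irreducible factor of degree ≤ 2 exists, so h is irreducible over GF(3).

Yes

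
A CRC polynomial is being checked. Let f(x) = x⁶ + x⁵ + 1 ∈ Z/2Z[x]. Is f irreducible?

Yes

Check for roots in Z/2Z: f(0) = 1; f(1) = 1.
No roots, so no linear factors.
Monic irreducibles of degree 2 over GF(2): x² + x + 1.
None of them divide f (all give nonzero remainder).
Monic irreducibles of degree 3 over GF(2): x³ + x + 1, x³ + x² + 1.
None of them divide f (all give nonzero remainder).
No irreducible factor of degree ≤ 3 exists, so f is irreducible over GF(2).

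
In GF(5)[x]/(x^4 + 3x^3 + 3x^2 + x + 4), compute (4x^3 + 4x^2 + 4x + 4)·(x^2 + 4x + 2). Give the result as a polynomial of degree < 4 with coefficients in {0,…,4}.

Multiply in GF(5)[x]: (4x^3 + 4x^2 + 4x + 4)·(x^2 + 4x + 2) = 4x^5 + 3x^3 + 3x^2 + 4x + 3.
Reduce using x^4 ≡ 2x^3 + 2x^2 + 4x + 1 (mod x^4 + 3x^3 + 3x^2 + x + 4).
Reduced: 2x^3 + 1.

2x^3 + 1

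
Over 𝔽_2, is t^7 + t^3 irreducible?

Write h(t) = t^7 + t^3.
Check for roots in 𝔽_2: h(0) = 0 → root; h(1) = 0 → root.
h(0) = 0, so (t) divides h(t); h is reducible.

No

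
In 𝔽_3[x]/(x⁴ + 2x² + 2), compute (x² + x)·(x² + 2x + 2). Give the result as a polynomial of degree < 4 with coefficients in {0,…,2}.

2x^2 + 2x + 1

Multiply in 𝔽_3[x]: (x² + x)·(x² + 2x + 2) = x⁴ + x² + 2x.
Reduce using x⁴ ≡ x² + 1 (mod x⁴ + 2x² + 2).
Reduced: 2x² + 2x + 1.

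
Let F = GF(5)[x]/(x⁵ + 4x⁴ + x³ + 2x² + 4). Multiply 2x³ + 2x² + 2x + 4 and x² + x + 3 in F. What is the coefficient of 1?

Multiply in GF(5)[x]: (2x³ + 2x² + 2x + 4)·(x² + x + 3) = 2x⁵ + 4x⁴ + 2x² + 2.
Reduce using x⁵ ≡ x⁴ + 4x³ + 3x² + 1 (mod x⁵ + 4x⁴ + x³ + 2x² + 4).
Reduced: x⁴ + 3x³ + 3x² + 4.

4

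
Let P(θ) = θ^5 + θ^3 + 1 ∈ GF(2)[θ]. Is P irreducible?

Yes

Check for roots in GF(2): P(0) = 1; P(1) = 1.
No roots, so no linear factors.
Monic irreducibles of degree 2 over GF(2): θ^2 + θ + 1.
None of them divide P (all give nonzero remainder).
No irreducible factor of degree ≤ 2 exists, so P is irreducible over GF(2).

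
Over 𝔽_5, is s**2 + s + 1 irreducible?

Write h(s) = s**2 + s + 1.
Check for roots in 𝔽_5: h(0) = 1; h(1) = 3; h(2) = 2; h(3) = 3; h(4) = 1.
No roots. A degree-2 polynomial over a field with no linear factor is irreducible.

Yes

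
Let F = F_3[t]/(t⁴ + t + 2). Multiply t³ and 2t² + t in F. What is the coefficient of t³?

0

Multiply in F_3[t]: (t³)·(2t² + t) = 2t⁵ + t⁴.
Reduce using t⁴ ≡ 2t + 1 (mod t⁴ + t + 2).
Reduced: t² + t + 1.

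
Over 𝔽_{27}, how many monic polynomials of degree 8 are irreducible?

x^(27^8) − x is the product of all monic irreducibles of degree dividing 8; Möbius inversion gives N = (1/8) Σ μ(8/d)·27^d.
Divisors of 8: 1, 2, 4, 8; μ(8/d) for each: 0, 0, -1, 1.
Σ = − 27^4 + 27^8 = 282429005040.
N = 282429005040/8 = 35303625630.

35303625630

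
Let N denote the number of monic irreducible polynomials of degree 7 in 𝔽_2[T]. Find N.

x^(2^7) − x is the product of all monic irreducibles of degree dividing 7; Möbius inversion gives N = (1/7) Σ μ(7/d)·2^d.
Divisors of 7: 1, 7; μ(7/d) for each: -1, 1.
Σ = − 2^1 + 2^7 = 126.
N = 126/7 = 18.

18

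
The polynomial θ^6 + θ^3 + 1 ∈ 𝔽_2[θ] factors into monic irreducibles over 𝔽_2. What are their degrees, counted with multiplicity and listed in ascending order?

Write f(θ) = θ^6 + θ^3 + 1.
Roots in 𝔽_2: f(0) = 1; f(1) = 1.
Complete factorization: f(θ) = (θ^6 + θ^3 + 1).
Factor degrees with multiplicity: 6 = 6.

6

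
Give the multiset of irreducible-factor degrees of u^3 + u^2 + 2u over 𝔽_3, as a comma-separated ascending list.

Write f(u) = u^3 + u^2 + 2u.
Roots in 𝔽_3: f(0) = 0 → root; f(1) = 1; f(2) = 1.
Linear factors from roots: (u).
Complete factorization: f(u) = (u)·(u^2 + u + 2).
Factor degrees with multiplicity: 1 + 2 = 3.

1, 2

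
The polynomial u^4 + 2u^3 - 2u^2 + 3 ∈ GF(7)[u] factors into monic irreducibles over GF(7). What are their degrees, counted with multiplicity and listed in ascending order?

Write f(u) = u^4 + 2u^3 - 2u^2 + 3.
Linear factors from roots: (u + 1).
Complete factorization: f(u) = (u + 1)·(u^3 + u^2 - 3u + 3).
Factor degrees with multiplicity: 1 + 3 = 4.

1, 3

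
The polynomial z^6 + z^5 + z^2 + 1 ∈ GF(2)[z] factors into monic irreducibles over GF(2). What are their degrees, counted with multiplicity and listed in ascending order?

Write g(z) = z^6 + z^5 + z^2 + 1.
Roots in GF(2): g(0) = 1; g(1) = 0 → root.
Linear factors from roots: (z + 1).
Complete factorization: g(z) = (z + 1)·(z^2 + z + 1)·(z^3 + z^2 + 1).
Factor degrees with multiplicity: 1 + 2 + 3 = 6.

1, 2, 3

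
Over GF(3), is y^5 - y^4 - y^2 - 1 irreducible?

Write g(y) = y^5 - y^4 - y^2 - 1.
Check for roots in GF(3): g(0) = 2; g(1) = 1; g(2) = 2.
No roots, so no linear factors.
Monic irreducibles of degree 2 over GF(3): y^2 + 1, y^2 + y - 1, y^2 - y - 1.
None of them divide g (all give nonzero remainder).
No irreducible factor of degree ≤ 2 exists, so g is irreducible over GF(3).

Yes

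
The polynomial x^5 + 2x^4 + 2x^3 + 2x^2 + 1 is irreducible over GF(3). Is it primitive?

No

Write f(x) = x^5 + 2x^4 + 2x^3 + 2x^2 + 1.
|GF(3^5)^×| = 3^5 − 1 = 242. Prime factorization: 242 = 2·11^2.
f is primitive ⇔ x has order 242 in GF(3)[x]/(f), i.e. x^(242/q) ≠ 1 for each prime q | 242.
x^(121) mod f = 2.
x^(22) mod f = 1
Since x^(22) = 1, the order of x divides 22 < 242; not primitive.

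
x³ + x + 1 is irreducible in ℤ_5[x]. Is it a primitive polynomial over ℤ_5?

Write f(x) = x³ + x + 1.
|GF(5^3)^×| = 5^3 − 1 = 124. Prime factorization: 124 = 2^2·31.
f is primitive ⇔ x has order 124 in GF(5)[x]/(f), i.e. x^(124/q) ≠ 1 for each prime q | 124.
x^(62) mod f = 1
x^(4) mod f = 4x² + 4x.
Since x^(62) = 1, the order of x divides 62 < 124; not primitive.

No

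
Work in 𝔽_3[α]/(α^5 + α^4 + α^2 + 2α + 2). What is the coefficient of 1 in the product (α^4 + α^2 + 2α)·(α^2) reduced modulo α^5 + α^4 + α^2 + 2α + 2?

Multiply in 𝔽_3[α]: (α^4 + α^2 + 2α)·(α^2) = α^6 + α^4 + 2α^3.
Reduce using α^5 ≡ 2α^4 + 2α^2 + α + 1 (mod α^5 + α^4 + α^2 + 2α + 2).
Reduced: 2α^4 + α^3 + 2α^2 + 2.

2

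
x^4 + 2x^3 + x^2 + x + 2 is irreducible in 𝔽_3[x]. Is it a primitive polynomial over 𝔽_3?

Yes

Write f(x) = x^4 + 2x^3 + x^2 + x + 2.
|GF(3^4)^×| = 3^4 − 1 = 80. Prime factorization: 80 = 2^4·5.
f is primitive ⇔ x has order 80 in GF(3)[x]/(f), i.e. x^(80/q) ≠ 1 for each prime q | 80.
x^(40) mod f = 2.
x^(16) mod f = x^3 + 1.
None equal 1, so x has full order 80; f is primitive.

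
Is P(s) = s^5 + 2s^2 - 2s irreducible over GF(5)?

No

Check for roots in GF(5): P(0) = 0 → root; P(1) = 1; P(2) = 1; P(3) = 0 → root; P(4) = 3.
P(0) = 0, so (s) divides P(s); P is reducible.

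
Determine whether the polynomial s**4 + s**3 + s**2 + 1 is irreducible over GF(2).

No

Write P(s) = s**4 + s**3 + s**2 + 1.
Check for roots in GF(2): P(0) = 1; P(1) = 0 → root.
P(1) = 0, so (s − 1) divides P(s); P is reducible.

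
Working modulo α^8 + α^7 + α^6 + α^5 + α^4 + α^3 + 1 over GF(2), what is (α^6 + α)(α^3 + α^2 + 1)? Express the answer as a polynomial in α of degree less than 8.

Multiply in GF(2)[α]: (α^6 + α)·(α^3 + α^2 + 1) = α^9 + α^8 + α^6 + α^4 + α^3 + α.
Reduce using α^8 ≡ α^7 + α^6 + α^5 + α^4 + α^3 + 1 (mod α^8 + α^7 + α^6 + α^5 + α^4 + α^3 + 1).
Reduced: α^7 + α^5 + α^3.

α^7 + α^5 + α^3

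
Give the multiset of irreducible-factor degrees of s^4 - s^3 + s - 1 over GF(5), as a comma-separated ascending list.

Write f(s) = s^4 - s^3 + s - 1.
Roots in GF(5): f(0) = 4; f(1) = 0 → root; f(2) = 4; f(3) = 1; f(4) = 0 → root.
Linear factors from roots: (s - 1), (s + 1).
Complete factorization: f(s) = (s + 1)·(s - 1)·(s^2 - s + 1).
Factor degrees with multiplicity: 1 + 1 + 2 = 4.

1, 1, 2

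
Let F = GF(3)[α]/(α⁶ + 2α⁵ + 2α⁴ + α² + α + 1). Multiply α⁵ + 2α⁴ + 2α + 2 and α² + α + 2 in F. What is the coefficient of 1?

0

Multiply in GF(3)[α]: (α⁵ + 2α⁴ + 2α + 2)·(α² + α + 2) = α⁷ + α⁵ + α⁴ + 2α³ + α² + 1.
Reduce using α⁶ ≡ α⁵ + α⁴ + 2α² + 2α + 2 (mod α⁶ + 2α⁵ + 2α⁴ + α² + α + 1).
Reduced: 2α⁴ + α³ + 2α² + α.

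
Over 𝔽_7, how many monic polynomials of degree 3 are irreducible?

112

Gauss's count: N_{7}(3) = (1/3) Σ_{d|3} μ(3/d)·7^d.
Divisors of 3: 1, 3; μ(3/d) for each: -1, 1.
Σ = − 7^1 + 7^3 = 336.
N = 336/3 = 112.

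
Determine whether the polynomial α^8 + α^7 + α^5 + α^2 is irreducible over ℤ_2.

Write g(α) = α^8 + α^7 + α^5 + α^2.
Check for roots in ℤ_2: g(0) = 0 → root; g(1) = 0 → root.
g(0) = 0, so (α) divides g(α); g is reducible.

No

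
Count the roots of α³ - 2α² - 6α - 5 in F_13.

Write g(α) = α³ - 2α² - 6α - 5.
Evaluate at each of the 13 elements of F_13:
g(0) = 8; g(1) = 1; g(2) = 9; g(3) = 12; g(4) = 3; g(5) = 1; g(6) = 12; g(7) = 3; g(8) = 6; g(9) = 1; g(10) = 7; g(11) = 4; g(12) = 11.
No element is a root.

0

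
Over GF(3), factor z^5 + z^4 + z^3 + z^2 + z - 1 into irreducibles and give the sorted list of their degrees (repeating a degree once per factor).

Write f(z) = z^5 + z^4 + z^3 + z^2 + z - 1.
Roots in GF(3): f(0) = 2; f(1) = 1; f(2) = 1.
Complete factorization: f(z) = (z^2 - z - 1)·(z^3 - z^2 + z + 1).
Factor degrees with multiplicity: 2 + 3 = 5.

2, 3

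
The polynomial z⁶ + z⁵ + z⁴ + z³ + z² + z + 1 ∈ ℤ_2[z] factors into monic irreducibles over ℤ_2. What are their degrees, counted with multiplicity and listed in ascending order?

Write g(z) = z⁶ + z⁵ + z⁴ + z³ + z² + z + 1.
Roots in ℤ_2: g(0) = 1; g(1) = 1.
Complete factorization: g(z) = (z³ + z + 1)·(z³ + z² + 1).
Factor degrees with multiplicity: 3 + 3 = 6.

3, 3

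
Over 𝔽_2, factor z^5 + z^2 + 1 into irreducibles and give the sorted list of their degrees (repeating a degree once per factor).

Write h(z) = z^5 + z^2 + 1.
Roots in 𝔽_2: h(0) = 1; h(1) = 1.
Complete factorization: h(z) = (z^5 + z^2 + 1).
Factor degrees with multiplicity: 5 = 5.

5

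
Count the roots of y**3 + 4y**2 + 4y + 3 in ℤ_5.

1

Write f(y) = y**3 + 4y**2 + 4y + 3.
Evaluate at each of the 5 elements of ℤ_5:
f(0) = 3; f(1) = 2; f(2) = 0 → root; f(3) = 3; f(4) = 2.
Roots: {2}.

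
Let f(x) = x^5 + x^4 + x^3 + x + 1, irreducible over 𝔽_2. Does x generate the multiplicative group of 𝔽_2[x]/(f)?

Yes

|GF(2^5)^×| = 2^5 − 1 = 31. Prime factorization: 31 = 31.
f is primitive ⇔ x has order 31 in GF(2)[x]/(f), i.e. x^(31/q) ≠ 1 for each prime q | 31.
x^(1) mod f = x.
None equal 1, so x has full order 31; f is primitive.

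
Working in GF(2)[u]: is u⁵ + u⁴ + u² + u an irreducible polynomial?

No

Write P(u) = u⁵ + u⁴ + u² + u.
Check for roots in GF(2): P(0) = 0 → root; P(1) = 0 → root.
P(0) = 0, so (u) divides P(u); P is reducible.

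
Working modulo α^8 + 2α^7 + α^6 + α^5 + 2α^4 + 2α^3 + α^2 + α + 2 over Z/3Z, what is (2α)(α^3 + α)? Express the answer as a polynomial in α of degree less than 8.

Multiply in Z/3Z[α]: (2α)·(α^3 + α) = 2α^4 + 2α^2.
Reduced: 2α^4 + 2α^2.

2α^4 + 2α^2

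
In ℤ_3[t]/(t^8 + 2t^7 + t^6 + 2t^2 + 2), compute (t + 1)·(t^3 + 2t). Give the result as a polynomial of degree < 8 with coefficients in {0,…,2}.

t^4 + t^3 + 2t^2 + 2t

Multiply in ℤ_3[t]: (t + 1)·(t^3 + 2t) = t^4 + t^3 + 2t^2 + 2t.
Reduced: t^4 + t^3 + 2t^2 + 2t.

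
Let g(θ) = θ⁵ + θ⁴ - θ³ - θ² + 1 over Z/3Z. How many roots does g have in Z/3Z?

0

Evaluate at each of the 3 elements of Z/3Z:
g(0) = 1; g(1) = 1; g(2) = 1.
No element is a root.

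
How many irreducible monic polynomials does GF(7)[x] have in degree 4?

588

Gauss's count: N_{7}(4) = (1/4) Σ_{d|4} μ(4/d)·7^d.
Divisors of 4: 1, 2, 4; μ(4/d) for each: 0, -1, 1.
Σ = − 7^2 + 7^4 = 2352.
N = 2352/4 = 588.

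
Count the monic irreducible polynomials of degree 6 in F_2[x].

9

Gauss's count: N_{2}(6) = (1/6) Σ_{d|6} μ(6/d)·2^d.
Divisors of 6: 1, 2, 3, 6; μ(6/d) for each: 1, -1, -1, 1.
Σ = 2^1 − 2^2 − 2^3 + 2^6 = 54.
N = 54/6 = 9.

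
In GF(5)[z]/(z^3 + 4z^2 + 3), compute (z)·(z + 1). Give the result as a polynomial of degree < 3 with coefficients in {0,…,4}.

z^2 + z

Multiply in GF(5)[z]: (z)·(z + 1) = z^2 + z.
Reduced: z^2 + z.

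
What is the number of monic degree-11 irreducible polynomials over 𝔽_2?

186

Gauss's count: N_{2}(11) = (1/11) Σ_{d|11} μ(11/d)·2^d.
Divisors of 11: 1, 11; μ(11/d) for each: -1, 1.
Σ = − 2^1 + 2^11 = 2046.
N = 2046/11 = 186.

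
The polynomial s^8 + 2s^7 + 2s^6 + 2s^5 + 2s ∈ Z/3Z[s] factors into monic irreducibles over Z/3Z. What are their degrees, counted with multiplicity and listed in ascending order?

1, 1, 1, 1, 2, 2

Write f(s) = s^8 + 2s^7 + 2s^6 + 2s^5 + 2s.
Roots in Z/3Z: f(0) = 0 → root; f(1) = 0 → root; f(2) = 0 → root.
Linear factors from roots: (s), (s + 2), (s + 1).
Complete factorization: f(s) = (s)·(s + 2)·(s + 1)^2·(s^2 + 2s + 2)^2.
Factor degrees with multiplicity: 1 + 1 + 1 + 1 + 2 + 2 = 8.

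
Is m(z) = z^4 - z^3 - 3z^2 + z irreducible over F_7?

No

Check for roots in F_7: m(0) = 0 → root; m(1) = 5; m(2) = 5; m(3) = 2; m(4) = 1; m(5) = 3; m(6) = 5.
m(0) = 0, so (z) divides m(z); m is reducible.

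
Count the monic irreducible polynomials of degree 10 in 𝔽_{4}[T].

104754

By the necklace-counting formula, N_4(10) = (1/10) Σ_{d|10} μ(10/d)·4^d.
Divisors of 10: 1, 2, 5, 10; μ(10/d) for each: 1, -1, -1, 1.
Σ = 4^1 − 4^2 − 4^5 + 4^10 = 1047540.
N = 1047540/10 = 104754.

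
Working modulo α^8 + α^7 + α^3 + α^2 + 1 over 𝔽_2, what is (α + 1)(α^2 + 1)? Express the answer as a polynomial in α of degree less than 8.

Multiply in 𝔽_2[α]: (α + 1)·(α^2 + 1) = α^3 + α^2 + α + 1.
Reduced: α^3 + α^2 + α + 1.

α^3 + α^2 + α + 1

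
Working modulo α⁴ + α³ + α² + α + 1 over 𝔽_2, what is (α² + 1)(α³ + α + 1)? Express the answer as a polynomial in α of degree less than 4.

Multiply in 𝔽_2[α]: (α² + 1)·(α³ + α + 1) = α⁵ + α² + α + 1.
Reduce using α⁴ ≡ α³ + α² + α + 1 (mod α⁴ + α³ + α² + α + 1).
Reduced: α² + α.

α^2 + α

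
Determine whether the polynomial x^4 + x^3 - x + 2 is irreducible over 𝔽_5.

Write P(x) = x^4 + x^3 - x + 2.
Check for roots in 𝔽_5: P(0) = 2; P(1) = 3; P(2) = 4; P(3) = 2; P(4) = 3.
No roots, so no linear factors.
Degree-2 irreducible divisors: test the 10 monic irreducibles of degree 2 over GF(5).
None of them divide P (all give nonzero remainder).
No irreducible factor of degree ≤ 2 exists, so P is irreducible over GF(5).

Yes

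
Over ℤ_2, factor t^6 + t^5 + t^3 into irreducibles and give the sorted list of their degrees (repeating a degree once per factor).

Write h(t) = t^6 + t^5 + t^3.
Roots in ℤ_2: h(0) = 0 → root; h(1) = 1.
Linear factors from roots: (t).
Complete factorization: h(t) = (t)^3·(t^3 + t^2 + 1).
Factor degrees with multiplicity: 1 + 1 + 1 + 3 = 6.

1, 1, 1, 3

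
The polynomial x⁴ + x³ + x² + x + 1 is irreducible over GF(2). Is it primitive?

Write f(x) = x⁴ + x³ + x² + x + 1.
|GF(2^4)^×| = 2^4 − 1 = 15. Prime factorization: 15 = 3·5.
f is primitive ⇔ x has order 15 in GF(2)[x]/(f), i.e. x^(15/q) ≠ 1 for each prime q | 15.
x^(5) mod f = 1
x^(3) mod f = x³.
Since x^(5) = 1, the order of x divides 5 < 15; not primitive.

No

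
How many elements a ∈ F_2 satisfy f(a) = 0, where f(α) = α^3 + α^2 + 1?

0

Evaluate at each of the 2 elements of F_2:
f(0) = 1; f(1) = 1.
No element is a root.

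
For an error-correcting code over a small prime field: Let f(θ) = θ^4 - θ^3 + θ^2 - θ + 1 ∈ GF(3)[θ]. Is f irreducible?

Check for roots in GF(3): f(0) = 1; f(1) = 1; f(2) = 2.
No roots, so no linear factors.
Monic irreducibles of degree 2 over GF(3): θ^2 + 1, θ^2 + θ - 1, θ^2 - θ - 1.
None of them divide f (all give nonzero remainder).
No irreducible factor of degree ≤ 2 exists, so f is irreducible over GF(3).

Yes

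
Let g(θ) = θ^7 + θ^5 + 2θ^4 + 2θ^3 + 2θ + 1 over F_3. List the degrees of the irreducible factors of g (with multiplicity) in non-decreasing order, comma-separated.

1, 1, 1, 2, 2

Roots in F_3: g(0) = 1; g(1) = 0 → root; g(2) = 0 → root.
Linear factors from roots: (θ + 2), (θ + 1).
Complete factorization: g(θ) = (θ + 2)·(θ + 1)^2·(θ^2 + 1)·(θ^2 + 2θ + 2).
Factor degrees with multiplicity: 1 + 1 + 1 + 2 + 2 = 7.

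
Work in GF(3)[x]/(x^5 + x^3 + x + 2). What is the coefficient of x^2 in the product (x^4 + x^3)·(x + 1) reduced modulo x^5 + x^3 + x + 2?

0

Multiply in GF(3)[x]: (x^4 + x^3)·(x + 1) = x^5 + 2x^4 + x^3.
Reduce using x^5 ≡ 2x^3 + 2x + 1 (mod x^5 + x^3 + x + 2).
Reduced: 2x^4 + 2x + 1.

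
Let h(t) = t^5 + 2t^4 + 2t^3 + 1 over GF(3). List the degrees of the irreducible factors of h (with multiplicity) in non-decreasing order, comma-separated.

1, 1, 1, 2

Roots in GF(3): h(0) = 1; h(1) = 0 → root; h(2) = 0 → root.
Linear factors from roots: (t + 2), (t + 1).
Complete factorization: h(t) = (t + 2)·(t + 1)^2·(t^2 + t + 2).
Factor degrees with multiplicity: 1 + 1 + 1 + 2 = 5.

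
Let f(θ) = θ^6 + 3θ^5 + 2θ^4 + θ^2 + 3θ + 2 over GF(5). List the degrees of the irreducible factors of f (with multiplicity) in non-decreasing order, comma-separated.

Roots in GF(5): f(0) = 2; f(1) = 2; f(2) = 4; f(3) = 0 → root; f(4) = 0 → root.
Linear factors from roots: (θ + 2), (θ + 1).
Complete factorization: f(θ) = (θ + 1)·(θ + 2)·(θ^2 + 2)·(θ^2 + 3).
Factor degrees with multiplicity: 1 + 1 + 2 + 2 = 6.

1, 1, 2, 2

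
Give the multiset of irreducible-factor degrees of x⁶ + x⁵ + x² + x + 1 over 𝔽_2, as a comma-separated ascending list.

6

Write f(x) = x⁶ + x⁵ + x² + x + 1.
Roots in 𝔽_2: f(0) = 1; f(1) = 1.
Complete factorization: f(x) = (x⁶ + x⁵ + x² + x + 1).
Factor degrees with multiplicity: 6 = 6.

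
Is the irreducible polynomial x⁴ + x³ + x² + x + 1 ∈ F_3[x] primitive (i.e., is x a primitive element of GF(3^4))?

No

Write f(x) = x⁴ + x³ + x² + x + 1.
|GF(3^4)^×| = 3^4 − 1 = 80. Prime factorization: 80 = 2^4·5.
f is primitive ⇔ x has order 80 in GF(3)[x]/(f), i.e. x^(80/q) ≠ 1 for each prime q | 80.
x^(40) mod f = 1
x^(16) mod f = x.
Since x^(40) = 1, the order of x divides 40 < 80; not primitive.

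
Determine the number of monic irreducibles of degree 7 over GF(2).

Gauss's count: N_{2}(7) = (1/7) Σ_{d|7} μ(7/d)·2^d.
Divisors of 7: 1, 7; μ(7/d) for each: -1, 1.
Σ = − 2^1 + 2^7 = 126.
N = 126/7 = 18.

18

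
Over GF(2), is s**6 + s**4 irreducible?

No

Write f(s) = s**6 + s**4.
Check for roots in GF(2): f(0) = 0 → root; f(1) = 0 → root.
f(0) = 0, so (s) divides f(s); f is reducible.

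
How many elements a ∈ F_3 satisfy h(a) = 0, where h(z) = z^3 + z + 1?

Evaluate at each of the 3 elements of F_3:
h(0) = 1; h(1) = 0 → root; h(2) = 2.
Roots: {1}.

1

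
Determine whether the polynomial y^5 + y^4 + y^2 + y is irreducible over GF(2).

Write P(y) = y^5 + y^4 + y^2 + y.
Check for roots in GF(2): P(0) = 0 → root; P(1) = 0 → root.
P(0) = 0, so (y) divides P(y); P is reducible.

No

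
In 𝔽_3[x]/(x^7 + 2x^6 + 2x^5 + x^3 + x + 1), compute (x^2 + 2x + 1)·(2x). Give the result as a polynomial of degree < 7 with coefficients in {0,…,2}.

Multiply in 𝔽_3[x]: (x^2 + 2x + 1)·(2x) = 2x^3 + x^2 + 2x.
Reduced: 2x^3 + x^2 + 2x.

2x^3 + x^2 + 2x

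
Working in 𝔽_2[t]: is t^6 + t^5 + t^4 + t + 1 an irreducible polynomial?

Write m(t) = t^6 + t^5 + t^4 + t + 1.
Check for roots in 𝔽_2: m(0) = 1; m(1) = 1.
No roots, so no linear factors.
Monic irreducibles of degree 2 over GF(2): t^2 + t + 1.
None of them divide m (all give nonzero remainder).
Monic irreducibles of degree 3 over GF(2): t^3 + t + 1, t^3 + t^2 + 1.
None of them divide m (all give nonzero remainder).
No irreducible factor of degree ≤ 3 exists, so m is irreducible over GF(2).

Yes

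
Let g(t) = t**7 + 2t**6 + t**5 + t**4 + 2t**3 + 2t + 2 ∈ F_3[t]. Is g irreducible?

Check for roots in F_3: g(0) = 2; g(1) = 2; g(2) = 2.
No roots, so no linear factors.
Monic irreducibles of degree 2 over GF(3): t**2 + 1, t**2 + t + 2, t**2 + 2t + 2.
None of them divide g (all give nonzero remainder).
Degree-3 irreducible divisors: test the 8 monic irreducibles of degree 3 over GF(3).
None of them divide g (all give nonzero remainder).
No irreducible factor of degree ≤ 3 exists, so g is irreducible over GF(3).

Yes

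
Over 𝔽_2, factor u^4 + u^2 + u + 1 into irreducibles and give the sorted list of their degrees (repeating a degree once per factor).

1, 3

Write f(u) = u^4 + u^2 + u + 1.
Roots in 𝔽_2: f(0) = 1; f(1) = 0 → root.
Linear factors from roots: (u + 1).
Complete factorization: f(u) = (u + 1)·(u^3 + u^2 + 1).
Factor degrees with multiplicity: 1 + 3 = 4.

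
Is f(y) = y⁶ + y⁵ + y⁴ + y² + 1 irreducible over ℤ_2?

Check for roots in ℤ_2: f(0) = 1; f(1) = 1.
No roots, so no linear factors.
Monic irreducibles of degree 2 over GF(2): y² + y + 1.
None of them divide f (all give nonzero remainder).
Monic irreducibles of degree 3 over GF(2): y³ + y + 1, y³ + y² + 1.
None of them divide f (all give nonzero remainder).
No irreducible factor of degree ≤ 3 exists, so f is irreducible over GF(2).

Yes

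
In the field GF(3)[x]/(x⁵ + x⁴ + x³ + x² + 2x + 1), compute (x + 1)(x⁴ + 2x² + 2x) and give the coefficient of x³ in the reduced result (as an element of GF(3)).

Multiply in GF(3)[x]: (x + 1)·(x⁴ + 2x² + 2x) = x⁵ + x⁴ + 2x³ + x² + 2x.
Reduce using x⁵ ≡ 2x⁴ + 2x³ + 2x² + x + 2 (mod x⁵ + x⁴ + x³ + x² + 2x + 1).
Reduced: x³ + 2.

1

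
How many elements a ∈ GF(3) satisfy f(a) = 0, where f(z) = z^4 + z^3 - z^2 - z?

Evaluate at each of the 3 elements of GF(3):
f(0) = 0 → root; f(1) = 0 → root; f(2) = 0 → root.
Roots: {0, 1, 2}.

3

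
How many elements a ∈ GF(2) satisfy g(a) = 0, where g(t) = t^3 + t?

2

Evaluate at each of the 2 elements of GF(2):
g(0) = 0 → root; g(1) = 0 → root.
Roots: {0, 1}.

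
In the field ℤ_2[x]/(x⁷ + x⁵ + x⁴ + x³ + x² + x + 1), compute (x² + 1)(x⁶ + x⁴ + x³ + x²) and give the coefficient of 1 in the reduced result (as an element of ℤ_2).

Multiply in ℤ_2[x]: (x² + 1)·(x⁶ + x⁴ + x³ + x²) = x⁸ + x⁵ + x³ + x².
Reduce using x⁷ ≡ x⁵ + x⁴ + x³ + x² + x + 1 (mod x⁷ + x⁵ + x⁴ + x³ + x² + x + 1).
Reduced: x⁶ + x⁴ + x.

0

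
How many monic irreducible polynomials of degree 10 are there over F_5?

976248

Gauss's count: N_{5}(10) = (1/10) Σ_{d|10} μ(10/d)·5^d.
Divisors of 10: 1, 2, 5, 10; μ(10/d) for each: 1, -1, -1, 1.
Σ = 5^1 − 5^2 − 5^5 + 5^10 = 9762480.
N = 9762480/10 = 976248.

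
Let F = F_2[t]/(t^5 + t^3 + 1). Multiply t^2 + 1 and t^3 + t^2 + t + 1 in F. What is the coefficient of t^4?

1

Multiply in F_2[t]: (t^2 + 1)·(t^3 + t^2 + t + 1) = t^5 + t^4 + t + 1.
Reduce using t^5 ≡ t^3 + 1 (mod t^5 + t^3 + 1).
Reduced: t^4 + t^3 + t.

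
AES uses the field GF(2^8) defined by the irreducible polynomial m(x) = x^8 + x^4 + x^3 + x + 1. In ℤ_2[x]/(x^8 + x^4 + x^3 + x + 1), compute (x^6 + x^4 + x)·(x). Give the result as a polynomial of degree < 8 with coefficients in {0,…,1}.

Multiply in ℤ_2[x]: (x^6 + x^4 + x)·(x) = x^7 + x^5 + x^2.
Reduced: x^7 + x^5 + x^2.

x^7 + x^5 + x^2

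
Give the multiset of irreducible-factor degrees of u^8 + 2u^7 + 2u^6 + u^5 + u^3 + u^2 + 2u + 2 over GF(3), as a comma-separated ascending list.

1, 1, 2, 2, 2

Write f(u) = u^8 + 2u^7 + 2u^6 + u^5 + u^3 + u^2 + 2u + 2.
Roots in GF(3): f(0) = 2; f(1) = 0 → root; f(2) = 0 → root.
Linear factors from roots: (u + 2), (u + 1).
Complete factorization: f(u) = (u + 1)·(u + 2)·(u^2 + 1)·(u^2 + u + 2)^2.
Factor degrees with multiplicity: 1 + 1 + 2 + 2 + 2 = 8.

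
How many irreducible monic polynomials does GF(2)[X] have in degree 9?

By the necklace-counting formula, N_2(9) = (1/9) Σ_{d|9} μ(9/d)·2^d.
Divisors of 9: 1, 3, 9; μ(9/d) for each: 0, -1, 1.
Σ = − 2^3 + 2^9 = 504.
N = 504/9 = 56.

56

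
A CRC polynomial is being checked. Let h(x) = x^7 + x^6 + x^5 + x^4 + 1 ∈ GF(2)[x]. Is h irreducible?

Check for roots in GF(2): h(0) = 1; h(1) = 1.
No roots, so no linear factors.
Monic irreducibles of degree 2 over GF(2): x^2 + x + 1.
None of them divide h (all give nonzero remainder).
Monic irreducibles of degree 3 over GF(2): x^3 + x + 1, x^3 + x^2 + 1.
None of them divide h (all give nonzero remainder).
No irreducible factor of degree ≤ 3 exists, so h is irreducible over GF(2).

Yes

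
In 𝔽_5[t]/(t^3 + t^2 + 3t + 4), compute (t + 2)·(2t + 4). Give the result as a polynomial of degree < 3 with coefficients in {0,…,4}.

Multiply in 𝔽_5[t]: (t + 2)·(2t + 4) = 2t^2 + 3t + 3.
Reduced: 2t^2 + 3t + 3.

2t^2 + 3t + 3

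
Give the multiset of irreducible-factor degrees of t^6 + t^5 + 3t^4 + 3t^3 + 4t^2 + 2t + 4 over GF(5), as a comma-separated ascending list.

2, 2, 2

Write f(t) = t^6 + t^5 + 3t^4 + 3t^3 + 4t^2 + 2t + 4.
Roots in GF(5): f(0) = 4; f(1) = 3; f(2) = 2; f(3) = 2; f(4) = 1.
Complete factorization: f(t) = (t^2 + 2)·(t^2 + 3t + 3)·(t^2 + 3t + 4).
Factor degrees with multiplicity: 2 + 2 + 2 = 6.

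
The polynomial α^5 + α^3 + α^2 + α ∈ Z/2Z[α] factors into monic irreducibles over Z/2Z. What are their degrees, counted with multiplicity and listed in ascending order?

1, 1, 3

Write f(α) = α^5 + α^3 + α^2 + α.
Roots in Z/2Z: f(0) = 0 → root; f(1) = 0 → root.
Linear factors from roots: (α), (α + 1).
Complete factorization: f(α) = (α)·(α + 1)·(α^3 + α^2 + 1).
Factor degrees with multiplicity: 1 + 1 + 3 = 5.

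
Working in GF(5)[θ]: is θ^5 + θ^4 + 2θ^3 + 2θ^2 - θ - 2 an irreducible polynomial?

Yes

Write g(θ) = θ^5 + θ^4 + 2θ^3 + 2θ^2 - θ - 2.
Check for roots in GF(5): g(0) = 3; g(1) = 3; g(2) = 3; g(3) = 1; g(4) = 4.
No roots, so no linear factors.
Degree-2 irreducible divisors: test the 10 monic irreducibles of degree 2 over GF(5).
None of them divide g (all give nonzero remainder).
No irreducible factor of degree ≤ 2 exists, so g is irreducible over GF(5).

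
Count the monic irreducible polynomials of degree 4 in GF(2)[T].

3

By the necklace-counting formula, N_2(4) = (1/4) Σ_{d|4} μ(4/d)·2^d.
Divisors of 4: 1, 2, 4; μ(4/d) for each: 0, -1, 1.
Σ = − 2^2 + 2^4 = 12.
N = 12/4 = 3.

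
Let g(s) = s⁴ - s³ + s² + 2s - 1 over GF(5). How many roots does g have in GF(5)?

Evaluate at each of the 5 elements of GF(5):
g(0) = 4; g(1) = 2; g(2) = 0 → root; g(3) = 3; g(4) = 0 → root.
Roots: {2, 4}.

2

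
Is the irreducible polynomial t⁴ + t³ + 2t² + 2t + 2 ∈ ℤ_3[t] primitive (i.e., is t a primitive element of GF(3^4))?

Yes

Write f(t) = t⁴ + t³ + 2t² + 2t + 2.
|GF(3^4)^×| = 3^4 − 1 = 80. Prime factorization: 80 = 2^4·5.
f is primitive ⇔ t has order 80 in GF(3)[t]/(f), i.e. t^(80/q) ≠ 1 for each prime q | 80.
t^(40) mod f = 2.
t^(16) mod f = t² + t.
None equal 1, so t has full order 80; f is primitive.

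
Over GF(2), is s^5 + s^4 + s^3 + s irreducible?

Write g(s) = s^5 + s^4 + s^3 + s.
Check for roots in GF(2): g(0) = 0 → root; g(1) = 0 → root.
g(0) = 0, so (s) divides g(s); g is reducible.

No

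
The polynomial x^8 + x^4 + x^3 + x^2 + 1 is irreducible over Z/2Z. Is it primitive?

Write f(x) = x^8 + x^4 + x^3 + x^2 + 1.
|GF(2^8)^×| = 2^8 − 1 = 255. Prime factorization: 255 = 3·5·17.
f is primitive ⇔ x has order 255 in GF(2)[x]/(f), i.e. x^(255/q) ≠ 1 for each prime q | 255.
x^(85) mod f = x^7 + x^6 + x^4 + x^2 + x.
x^(51) mod f = x^3 + x.
x^(15) mod f = x^5 + x^2 + x.
None equal 1, so x has full order 255; f is primitive.

Yes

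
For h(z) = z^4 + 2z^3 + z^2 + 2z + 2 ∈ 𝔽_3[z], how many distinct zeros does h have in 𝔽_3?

Evaluate at each of the 3 elements of 𝔽_3:
h(0) = 2; h(1) = 2; h(2) = 0 → root.
Roots: {2}.

1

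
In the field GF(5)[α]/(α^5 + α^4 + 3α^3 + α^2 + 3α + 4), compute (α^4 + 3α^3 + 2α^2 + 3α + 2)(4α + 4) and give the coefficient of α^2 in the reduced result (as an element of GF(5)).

Multiply in GF(5)[α]: (α^4 + 3α^3 + 2α^2 + 3α + 2)·(4α + 4) = 4α^5 + α^4 + 3.
Reduce using α^5 ≡ 4α^4 + 2α^3 + 4α^2 + 2α + 1 (mod α^5 + α^4 + 3α^3 + α^2 + 3α + 4).
Reduced: 2α^4 + 3α^3 + α^2 + 3α + 2.

1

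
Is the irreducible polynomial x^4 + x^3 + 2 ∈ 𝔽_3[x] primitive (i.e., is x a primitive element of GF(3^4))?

Write f(x) = x^4 + x^3 + 2.
|GF(3^4)^×| = 3^4 − 1 = 80. Prime factorization: 80 = 2^4·5.
f is primitive ⇔ x has order 80 in GF(3)[x]/(f), i.e. x^(80/q) ≠ 1 for each prime q | 80.
x^(40) mod f = 2.
x^(16) mod f = 2x^2 + 2x + 2.
None equal 1, so x has full order 80; f is primitive.

Yes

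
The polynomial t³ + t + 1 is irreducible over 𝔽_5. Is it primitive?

No

Write f(t) = t³ + t + 1.
|GF(5^3)^×| = 5^3 − 1 = 124. Prime factorization: 124 = 2^2·31.
f is primitive ⇔ t has order 124 in GF(5)[t]/(f), i.e. t^(124/q) ≠ 1 for each prime q | 124.
t^(62) mod f = 1
t^(4) mod f = 4t² + 4t.
Since t^(62) = 1, the order of t divides 62 < 124; not primitive.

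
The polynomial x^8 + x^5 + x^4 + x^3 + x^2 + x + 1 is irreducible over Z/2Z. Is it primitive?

No

Write f(x) = x^8 + x^5 + x^4 + x^3 + x^2 + x + 1.
|GF(2^8)^×| = 2^8 − 1 = 255. Prime factorization: 255 = 3·5·17.
f is primitive ⇔ x has order 255 in GF(2)[x]/(f), i.e. x^(255/q) ≠ 1 for each prime q | 255.
x^(85) mod f = 1
x^(51) mod f = x^7 + x^5 + x^3 + x^2 + x + 1.
x^(15) mod f = x^6 + x^3 + x + 1.
Since x^(85) = 1, the order of x divides 85 < 255; not primitive.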